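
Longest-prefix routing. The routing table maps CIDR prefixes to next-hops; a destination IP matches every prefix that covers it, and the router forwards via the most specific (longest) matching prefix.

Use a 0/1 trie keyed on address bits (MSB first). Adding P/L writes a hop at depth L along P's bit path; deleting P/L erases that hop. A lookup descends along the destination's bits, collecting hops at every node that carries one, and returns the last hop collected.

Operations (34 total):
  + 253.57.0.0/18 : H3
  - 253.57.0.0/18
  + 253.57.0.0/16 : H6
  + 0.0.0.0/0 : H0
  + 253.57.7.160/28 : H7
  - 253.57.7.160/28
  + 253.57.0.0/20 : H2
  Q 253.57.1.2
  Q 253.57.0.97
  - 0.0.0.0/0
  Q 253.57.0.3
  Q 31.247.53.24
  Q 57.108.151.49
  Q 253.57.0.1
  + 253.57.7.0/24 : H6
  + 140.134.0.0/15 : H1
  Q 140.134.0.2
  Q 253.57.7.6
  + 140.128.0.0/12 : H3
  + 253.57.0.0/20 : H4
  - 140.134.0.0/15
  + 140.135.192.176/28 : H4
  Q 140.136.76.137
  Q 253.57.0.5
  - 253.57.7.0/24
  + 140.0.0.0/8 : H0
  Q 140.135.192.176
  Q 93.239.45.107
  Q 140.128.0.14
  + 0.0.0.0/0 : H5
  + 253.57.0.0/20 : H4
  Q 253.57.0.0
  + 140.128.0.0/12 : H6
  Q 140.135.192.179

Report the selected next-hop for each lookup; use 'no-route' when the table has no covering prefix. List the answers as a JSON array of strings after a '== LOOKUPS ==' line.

Process each operation:
  add 253.57.0.0/18 -> H3 at depth 18
  - 253.57.0.0/18 clear@18
  add 253.57.0.0/16 -> H6 at depth 16
  add 0.0.0.0/0 -> H0 at depth 0
  add 253.57.7.160/28 -> H7 at depth 28
  - 253.57.7.160/28 clear@28
  add 253.57.0.0/20 -> H2 at depth 20
  Q 253.57.1.2: descend 111111010011100100000 ; hops seen [H0,H6,H2] ; pick H2
  Q 253.57.0.97: descend 111111010011100100000 ; hops seen [H0,H6,H2] ; pick H2
  - 0.0.0.0/0 clear@0
  Q 253.57.0.3: descend 111111010011100100000 ; hops seen [H6,H2] ; pick H2
  Q 31.247.53.24: descend ε ; hops seen [∅] ; pick no-route
  Q 57.108.151.49: descend ε ; hops seen [∅] ; pick no-route
  Q 253.57.0.1: descend 111111010011100100000 ; hops seen [H6,H2] ; pick H2
  add 253.57.7.0/24 -> H6 at depth 24
  add 140.134.0.0/15 -> H1 at depth 15
  Q 140.134.0.2: descend 100011001000011 ; hops seen [H1] ; pick H1
  Q 253.57.7.6: descend 111111010011100100000111 ; hops seen [H6,H2,H6] ; pick H6
  add 140.128.0.0/12 -> H3 at depth 12
  add 253.57.0.0/20 -> H4 at depth 20
  - 140.134.0.0/15 clear@15
  add 140.135.192.176/28 -> H4 at depth 28
  Q 140.136.76.137: descend 100011001000 ; hops seen [H3] ; pick H3
  Q 253.57.0.5: descend 111111010011100100000 ; hops seen [H6,H4] ; pick H4
  - 253.57.7.0/24 clear@24
  add 140.0.0.0/8 -> H0 at depth 8
  Q 140.135.192.176: descend 1000110010000111110000001011 ; hops seen [H0,H3,H4] ; pick H4
  Q 93.239.45.107: descend ε ; hops seen [∅] ; pick no-route
  Q 140.128.0.14: descend 1000110010000 ; hops seen [H0,H3] ; pick H3
  add 0.0.0.0/0 -> H5 at depth 0
  add 253.57.0.0/20 -> H4 at depth 20
  Q 253.57.0.0: descend 111111010011100100000 ; hops seen [H5,H6,H4] ; pick H4
  add 140.128.0.0/12 -> H6 at depth 12
  Q 140.135.192.179: descend 1000110010000111110000001011 ; hops seen [H5,H0,H6,H4] ; pick H4

== LOOKUPS ==
["H2","H2","H2","no-route","no-route","H2","H1","H6","H3","H4","H4","no-route","H3","H4","H4"]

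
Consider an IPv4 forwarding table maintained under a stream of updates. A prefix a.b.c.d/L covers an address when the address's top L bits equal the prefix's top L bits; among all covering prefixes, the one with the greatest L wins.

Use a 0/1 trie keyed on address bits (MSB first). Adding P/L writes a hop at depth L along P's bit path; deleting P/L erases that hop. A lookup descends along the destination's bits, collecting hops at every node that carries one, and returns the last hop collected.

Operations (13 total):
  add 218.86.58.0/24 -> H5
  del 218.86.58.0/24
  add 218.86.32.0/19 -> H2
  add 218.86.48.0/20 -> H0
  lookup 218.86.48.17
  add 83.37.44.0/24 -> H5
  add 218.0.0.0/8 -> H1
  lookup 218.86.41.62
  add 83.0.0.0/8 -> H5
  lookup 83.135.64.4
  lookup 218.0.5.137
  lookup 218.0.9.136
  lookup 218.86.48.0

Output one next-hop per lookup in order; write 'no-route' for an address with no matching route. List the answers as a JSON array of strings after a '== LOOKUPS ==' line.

Process each operation:
  + 218.86.58.0/24 (H5) depth=24
  del 218.86.58.0/24 (clear depth 24)
  + 218.86.32.0/19 (H2) depth=19
  + 218.86.48.0/20 (H0) depth=20
  Q 218.86.48.17: descend 11011010010101100011 ; hops seen [H2,H0] ; pick H0
  + 83.37.44.0/24 (H5) depth=24
  + 218.0.0.0/8 (H1) depth=8
  Q 218.86.41.62: descend 1101101001010110001 ; hops seen [H1,H2] ; pick H2
  + 83.0.0.0/8 (H5) depth=8
  Q 83.135.64.4: descend 01010011 ; hops seen [H5] ; pick H5
  Q 218.0.5.137: descend 110110100 ; hops seen [H1] ; pick H1
  Q 218.0.9.136: descend 110110100 ; hops seen [H1] ; pick H1
  Q 218.86.48.0: descend 11011010010101100011 ; hops seen [H1,H2,H0] ; pick H0

== LOOKUPS ==
["H0","H2","H5","H1","H1","H0"]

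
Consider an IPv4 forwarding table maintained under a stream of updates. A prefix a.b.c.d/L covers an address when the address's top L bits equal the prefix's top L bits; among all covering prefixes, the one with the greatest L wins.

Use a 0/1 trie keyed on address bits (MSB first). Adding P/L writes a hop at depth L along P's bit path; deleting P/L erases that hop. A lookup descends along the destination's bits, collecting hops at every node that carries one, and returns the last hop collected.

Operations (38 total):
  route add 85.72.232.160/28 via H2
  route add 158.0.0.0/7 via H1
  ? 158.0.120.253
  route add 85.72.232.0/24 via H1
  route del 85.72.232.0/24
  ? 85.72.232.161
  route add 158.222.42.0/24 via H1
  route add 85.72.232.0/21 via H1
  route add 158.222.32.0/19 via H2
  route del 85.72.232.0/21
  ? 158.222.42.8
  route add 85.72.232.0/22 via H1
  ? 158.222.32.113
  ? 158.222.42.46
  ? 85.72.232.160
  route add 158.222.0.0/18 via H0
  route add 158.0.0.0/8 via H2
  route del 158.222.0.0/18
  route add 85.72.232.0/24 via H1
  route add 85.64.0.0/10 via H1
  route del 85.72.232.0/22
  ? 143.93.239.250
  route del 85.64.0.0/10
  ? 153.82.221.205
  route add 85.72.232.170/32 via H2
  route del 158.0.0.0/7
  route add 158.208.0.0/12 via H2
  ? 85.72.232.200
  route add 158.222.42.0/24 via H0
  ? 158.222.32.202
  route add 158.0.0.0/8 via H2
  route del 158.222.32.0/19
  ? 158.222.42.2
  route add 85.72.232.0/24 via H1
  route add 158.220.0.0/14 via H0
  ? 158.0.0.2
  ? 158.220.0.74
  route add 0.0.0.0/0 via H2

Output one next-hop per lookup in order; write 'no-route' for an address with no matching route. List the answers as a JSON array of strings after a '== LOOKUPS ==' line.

Process each operation:
  add 85.72.232.160/28 -> H2 at depth 28
  add 158.0.0.0/7 -> H1 at depth 7
  lookup 158.0.120.253: bits 1001111 walk d0:-→d1:-→d2:-→d3:-→d4:-→d5:-→d6:-→d7:H1 -> H1
  add 85.72.232.0/24 -> H1 at depth 24
  - 85.72.232.0/24 clear@24
  lookup 85.72.232.161: bits 0101010101001000111010001010 walk d0:-→d1:-→d2:-→d3:-→d4:-→d5:-→d6:-→d7:-→d8:-→d9:-→d10:-→d11:-→d12:-→d13:-→d14:-→d15:-→d16:-→d17:-→d18:-→d19:-→d20:-→d21:-→d22:-→d23:-→d24:-→d25:-→d26:-→d27:-→d28:H2 -> H2
  add 158.222.42.0/24 -> H1 at depth 24
  add 85.72.232.0/21 -> H1 at depth 21
  add 158.222.32.0/19 -> H2 at depth 19
  - 85.72.232.0/21 clear@21
  lookup 158.222.42.8: bits 100111101101111000101010 walk d0:-→d1:-→d2:-→d3:-→d4:-→d5:-→d6:-→d7:H1→d8:-→d9:-→d10:-→d11:-→d12:-→d13:-→d14:-→d15:-→d16:-→d17:-→d18:-→d19:H2→d20:-→d21:-→d22:-→d23:-→d24:H1 -> H1
  add 85.72.232.0/22 -> H1 at depth 22
  lookup 158.222.32.113: bits 10011110110111100010 walk d0:-→d1:-→d2:-→d3:-→d4:-→d5:-→d6:-→d7:H1→d8:-→d9:-→d10:-→d11:-→d12:-→d13:-→d14:-→d15:-→d16:-→d17:-→d18:-→d19:H2→d20:- -> H2
  lookup 158.222.42.46: bits 100111101101111000101010 walk d0:-→d1:-→d2:-→d3:-→d4:-→d5:-→d6:-→d7:H1→d8:-→d9:-→d10:-→d11:-→d12:-→d13:-→d14:-→d15:-→d16:-→d17:-→d18:-→d19:H2→d20:-→d21:-→d22:-→d23:-→d24:H1 -> H1
  lookup 85.72.232.160: bits 0101010101001000111010001010 walk d0:-→d1:-→d2:-→d3:-→d4:-→d5:-→d6:-→d7:-→d8:-→d9:-→d10:-→d11:-→d12:-→d13:-→d14:-→d15:-→d16:-→d17:-→d18:-→d19:-→d20:-→d21:-→d22:H1→d23:-→d24:-→d25:-→d26:-→d27:-→d28:H2 -> H2
  add 158.222.0.0/18 -> H0 at depth 18
  add 158.0.0.0/8 -> H2 at depth 8
  - 158.222.0.0/18 clear@18
  add 85.72.232.0/24 -> H1 at depth 24
  add 85.64.0.0/10 -> H1 at depth 10
  - 85.72.232.0/22 clear@22
  lookup 143.93.239.250: bits 100 walk d0:-→d1:-→d2:-→d3:- -> no-route
  - 85.64.0.0/10 clear@10
  lookup 153.82.221.205: bits 10011 walk d0:-→d1:-→d2:-→d3:-→d4:-→d5:- -> no-route
  add 85.72.232.170/32 -> H2 at depth 32
  - 158.0.0.0/7 clear@7
  add 158.208.0.0/12 -> H2 at depth 12
  lookup 85.72.232.200: bits 0101010101001000111010001 walk d0:-→d1:-→d2:-→d3:-→d4:-→d5:-→d6:-→d7:-→d8:-→d9:-→d10:-→d11:-→d12:-→d13:-→d14:-→d15:-→d16:-→d17:-→d18:-→d19:-→d20:-→d21:-→d22:-→d23:-→d24:H1→d25:- -> H1
  add 158.222.42.0/24 -> H0 at depth 24
  lookup 158.222.32.202: bits 10011110110111100010 walk d0:-→d1:-→d2:-→d3:-→d4:-→d5:-→d6:-→d7:-→d8:H2→d9:-→d10:-→d11:-→d12:H2→d13:-→d14:-→d15:-→d16:-→d17:-→d18:-→d19:H2→d20:- -> H2
  add 158.0.0.0/8 -> H2 at depth 8
  - 158.222.32.0/19 clear@19
  lookup 158.222.42.2: bits 100111101101111000101010 walk d0:-→d1:-→d2:-→d3:-→d4:-→d5:-→d6:-→d7:-→d8:H2→d9:-→d10:-→d11:-→d12:H2→d13:-→d14:-→d15:-→d16:-→d17:-→d18:-→d19:-→d20:-→d21:-→d22:-→d23:-→d24:H0 -> H0
  add 85.72.232.0/24 -> H1 at depth 24
  add 158.220.0.0/14 -> H0 at depth 14
  lookup 158.0.0.2: bits 10011110 walk d0:-→d1:-→d2:-→d3:-→d4:-→d5:-→d6:-→d7:-→d8:H2 -> H2
  lookup 158.220.0.74: bits 10011110110111 walk d0:-→d1:-→d2:-→d3:-→d4:-→d5:-→d6:-→d7:-→d8:H2→d9:-→d10:-→d11:-→d12:H2→d13:-→d14:H0 -> H0
  add 0.0.0.0/0 -> H2 at depth 0

== LOOKUPS ==
["H1","H2","H1","H2","H1","H2","no-route","no-route","H1","H2","H0","H2","H0"]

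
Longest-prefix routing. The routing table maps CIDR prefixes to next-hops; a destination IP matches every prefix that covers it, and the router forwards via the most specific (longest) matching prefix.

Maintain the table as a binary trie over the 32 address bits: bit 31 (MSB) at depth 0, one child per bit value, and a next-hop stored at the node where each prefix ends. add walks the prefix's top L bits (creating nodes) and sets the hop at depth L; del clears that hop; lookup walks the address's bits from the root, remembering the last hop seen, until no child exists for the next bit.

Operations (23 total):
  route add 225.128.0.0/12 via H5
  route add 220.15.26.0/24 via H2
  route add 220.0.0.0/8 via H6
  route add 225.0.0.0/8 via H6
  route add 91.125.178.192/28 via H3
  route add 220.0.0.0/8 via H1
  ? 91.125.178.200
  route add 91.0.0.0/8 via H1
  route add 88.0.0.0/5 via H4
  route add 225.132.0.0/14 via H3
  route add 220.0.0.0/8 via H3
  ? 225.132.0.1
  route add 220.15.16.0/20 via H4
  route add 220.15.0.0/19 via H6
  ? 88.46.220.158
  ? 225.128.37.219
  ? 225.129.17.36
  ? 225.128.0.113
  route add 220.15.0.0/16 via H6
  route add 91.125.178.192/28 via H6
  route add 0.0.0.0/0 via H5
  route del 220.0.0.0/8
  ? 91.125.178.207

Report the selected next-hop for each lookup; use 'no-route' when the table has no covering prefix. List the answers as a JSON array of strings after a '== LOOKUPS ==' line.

Apply in order:
  + 225.128.0.0/12 (H5) depth=12
  + 220.15.26.0/24 (H2) depth=24
  + 220.0.0.0/8 (H6) depth=8
  + 225.0.0.0/8 (H6) depth=8
  + 91.125.178.192/28 (H3) depth=28
  + 220.0.0.0/8 (H1) depth=8
  ? 91.125.178.200  path d0:-→d1:-→d2:-→d3:-→d4:-→d5:-→d6:-→d7:-→d8:-→d9:-→d10:-→d11:-→d12:-→d13:-→d14:-→d15:-→d16:-→d17:-→d18:-→d19:-→d20:-→d21:-→d22:-→d23:-→d24:-→d25:-→d26:-→d27:-→d28:H3  best=H3
  + 91.0.0.0/8 (H1) depth=8
  + 88.0.0.0/5 (H4) depth=5
  + 225.132.0.0/14 (H3) depth=14
  + 220.0.0.0/8 (H3) depth=8
  ? 225.132.0.1  path d0:-→d1:-→d2:-→d3:-→d4:-→d5:-→d6:-→d7:-→d8:H6→d9:-→d10:-→d11:-→d12:H5→d13:-→d14:H3  best=H3
  + 220.15.16.0/20 (H4) depth=20
  + 220.15.0.0/19 (H6) depth=19
  ? 88.46.220.158  path d0:-→d1:-→d2:-→d3:-→d4:-→d5:H4→d6:-  best=H4
  ? 225.128.37.219  path d0:-→d1:-→d2:-→d3:-→d4:-→d5:-→d6:-→d7:-→d8:H6→d9:-→d10:-→d11:-→d12:H5→d13:-  best=H5
  ? 225.129.17.36  path d0:-→d1:-→d2:-→d3:-→d4:-→d5:-→d6:-→d7:-→d8:H6→d9:-→d10:-→d11:-→d12:H5→d13:-  best=H5
  ? 225.128.0.113  path d0:-→d1:-→d2:-→d3:-→d4:-→d5:-→d6:-→d7:-→d8:H6→d9:-→d10:-→d11:-→d12:H5→d13:-  best=H5
  + 220.15.0.0/16 (H6) depth=16
  + 91.125.178.192/28 (H6) depth=28
  + 0.0.0.0/0 (H5) depth=0
  - 220.0.0.0/8 clear@8
  ? 91.125.178.207  path d0:H5→d1:-→d2:-→d3:-→d4:-→d5:H4→d6:-→d7:-→d8:H1→d9:-→d10:-→d11:-→d12:-→d13:-→d14:-→d15:-→d16:-→d17:-→d18:-→d19:-→d20:-→d21:-→d22:-→d23:-→d24:-→d25:-→d26:-→d27:-→d28:H6  best=H6

== LOOKUPS ==
["H3","H3","H4","H5","H5","H5","H6"]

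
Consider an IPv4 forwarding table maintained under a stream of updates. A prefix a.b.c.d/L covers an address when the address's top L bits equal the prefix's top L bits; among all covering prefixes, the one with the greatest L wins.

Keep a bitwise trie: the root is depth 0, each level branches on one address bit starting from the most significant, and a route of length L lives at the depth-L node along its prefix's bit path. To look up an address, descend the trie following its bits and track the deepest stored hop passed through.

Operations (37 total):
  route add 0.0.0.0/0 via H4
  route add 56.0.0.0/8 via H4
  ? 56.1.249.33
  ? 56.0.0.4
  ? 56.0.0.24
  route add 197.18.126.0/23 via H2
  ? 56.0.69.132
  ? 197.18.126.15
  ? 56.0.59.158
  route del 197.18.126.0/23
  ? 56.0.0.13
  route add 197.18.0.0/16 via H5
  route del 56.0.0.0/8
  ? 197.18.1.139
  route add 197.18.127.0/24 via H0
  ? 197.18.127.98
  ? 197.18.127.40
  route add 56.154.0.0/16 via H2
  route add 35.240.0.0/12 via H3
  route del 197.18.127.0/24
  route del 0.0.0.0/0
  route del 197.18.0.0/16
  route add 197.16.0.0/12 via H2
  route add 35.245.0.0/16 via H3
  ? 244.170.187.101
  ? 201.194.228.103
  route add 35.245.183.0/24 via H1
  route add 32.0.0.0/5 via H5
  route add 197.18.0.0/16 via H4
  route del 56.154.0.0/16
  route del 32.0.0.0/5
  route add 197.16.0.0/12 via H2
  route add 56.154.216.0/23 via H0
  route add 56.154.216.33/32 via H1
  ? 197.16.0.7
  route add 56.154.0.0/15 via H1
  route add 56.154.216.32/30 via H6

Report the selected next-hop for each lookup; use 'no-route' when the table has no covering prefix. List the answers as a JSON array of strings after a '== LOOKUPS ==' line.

Process each operation:
  add 0.0.0.0/0 -> H4 at depth 0
  add 56.0.0.0/8 -> H4 at depth 8
  ? 56.1.249.33  path d0:H4→d1:-→d2:-→d3:-→d4:-→d5:-→d6:-→d7:-→d8:H4  best=H4
  ? 56.0.0.4  path d0:H4→d1:-→d2:-→d3:-→d4:-→d5:-→d6:-→d7:-→d8:H4  best=H4
  ? 56.0.0.24  path d0:H4→d1:-→d2:-→d3:-→d4:-→d5:-→d6:-→d7:-→d8:H4  best=H4
  add 197.18.126.0/23 -> H2 at depth 23
  ? 56.0.69.132  path d0:H4→d1:-→d2:-→d3:-→d4:-→d5:-→d6:-→d7:-→d8:H4  best=H4
  ? 197.18.126.15  path d0:H4→d1:-→d2:-→d3:-→d4:-→d5:-→d6:-→d7:-→d8:-→d9:-→d10:-→d11:-→d12:-→d13:-→d14:-→d15:-→d16:-→d17:-→d18:-→d19:-→d20:-→d21:-→d22:-→d23:H2  best=H2
  ? 56.0.59.158  path d0:H4→d1:-→d2:-→d3:-→d4:-→d5:-→d6:-→d7:-→d8:H4  best=H4
  del 197.18.126.0/23 (clear depth 23)
  ? 56.0.0.13  path d0:H4→d1:-→d2:-→d3:-→d4:-→d5:-→d6:-→d7:-→d8:H4  best=H4
  add 197.18.0.0/16 -> H5 at depth 16
  del 56.0.0.0/8 (clear depth 8)
  ? 197.18.1.139  path d0:H4→d1:-→d2:-→d3:-→d4:-→d5:-→d6:-→d7:-→d8:-→d9:-→d10:-→d11:-→d12:-→d13:-→d14:-→d15:-→d16:H5→d17:-  best=H5
  add 197.18.127.0/24 -> H0 at depth 24
  ? 197.18.127.98  path d0:H4→d1:-→d2:-→d3:-→d4:-→d5:-→d6:-→d7:-→d8:-→d9:-→d10:-→d11:-→d12:-→d13:-→d14:-→d15:-→d16:H5→d17:-→d18:-→d19:-→d20:-→d21:-→d22:-→d23:-→d24:H0  best=H0
  ? 197.18.127.40  path d0:H4→d1:-→d2:-→d3:-→d4:-→d5:-→d6:-→d7:-→d8:-→d9:-→d10:-→d11:-→d12:-→d13:-→d14:-→d15:-→d16:H5→d17:-→d18:-→d19:-→d20:-→d21:-→d22:-→d23:-→d24:H0  best=H0
  add 56.154.0.0/16 -> H2 at depth 16
  add 35.240.0.0/12 -> H3 at depth 12
  del 197.18.127.0/24 (clear depth 24)
  del 0.0.0.0/0 (clear depth 0)
  del 197.18.0.0/16 (clear depth 16)
  add 197.16.0.0/12 -> H2 at depth 12
  add 35.245.0.0/16 -> H3 at depth 16
  ? 244.170.187.101  path d0:-→d1:-→d2:-  best=no-route
  ? 201.194.228.103  path d0:-→d1:-→d2:-→d3:-→d4:-  best=no-route
  add 35.245.183.0/24 -> H1 at depth 24
  add 32.0.0.0/5 -> H5 at depth 5
  add 197.18.0.0/16 -> H4 at depth 16
  del 56.154.0.0/16 (clear depth 16)
  del 32.0.0.0/5 (clear depth 5)
  add 197.16.0.0/12 -> H2 at depth 12
  add 56.154.216.0/23 -> H0 at depth 23
  add 56.154.216.33/32 -> H1 at depth 32
  ? 197.16.0.7  path d0:-→d1:-→d2:-→d3:-→d4:-→d5:-→d6:-→d7:-→d8:-→d9:-→d10:-→d11:-→d12:H2→d13:-→d14:-  best=H2
  add 56.154.0.0/15 -> H1 at depth 15
  add 56.154.216.32/30 -> H6 at depth 30

== LOOKUPS ==
["H4","H4","H4","H4","H2","H4","H4","H5","H0","H0","no-route","no-route","H2"]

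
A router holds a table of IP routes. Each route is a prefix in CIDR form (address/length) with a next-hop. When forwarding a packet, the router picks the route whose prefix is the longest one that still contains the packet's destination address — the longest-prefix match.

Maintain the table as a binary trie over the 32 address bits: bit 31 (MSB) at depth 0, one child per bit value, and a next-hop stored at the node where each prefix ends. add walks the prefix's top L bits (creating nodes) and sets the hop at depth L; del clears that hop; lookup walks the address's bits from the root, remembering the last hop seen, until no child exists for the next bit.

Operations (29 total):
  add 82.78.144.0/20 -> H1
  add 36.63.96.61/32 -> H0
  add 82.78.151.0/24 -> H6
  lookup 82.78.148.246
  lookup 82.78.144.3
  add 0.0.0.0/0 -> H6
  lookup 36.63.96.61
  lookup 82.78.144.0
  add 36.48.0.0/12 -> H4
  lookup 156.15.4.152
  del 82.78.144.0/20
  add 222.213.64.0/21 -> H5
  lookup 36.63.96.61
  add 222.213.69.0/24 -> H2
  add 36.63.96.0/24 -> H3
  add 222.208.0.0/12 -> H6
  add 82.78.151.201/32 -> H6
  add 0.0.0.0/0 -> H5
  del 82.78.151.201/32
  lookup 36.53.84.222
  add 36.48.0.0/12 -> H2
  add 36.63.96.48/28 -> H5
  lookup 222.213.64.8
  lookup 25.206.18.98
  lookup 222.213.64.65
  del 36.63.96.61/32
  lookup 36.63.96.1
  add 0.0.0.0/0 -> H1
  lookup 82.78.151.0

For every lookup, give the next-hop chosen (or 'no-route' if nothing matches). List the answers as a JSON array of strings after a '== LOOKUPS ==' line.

Trace:
  + 82.78.144.0/20 (H1) depth=20
  + 36.63.96.61/32 (H0) depth=32
  + 82.78.151.0/24 (H6) depth=24
  lookup 82.78.148.246: bits 0101001001001110100101 walk d0:-→d1:-→d2:-→d3:-→d4:-→d5:-→d6:-→d7:-→d8:-→d9:-→d10:-→d11:-→d12:-→d13:-→d14:-→d15:-→d16:-→d17:-→d18:-→d19:-→d20:H1→d21:-→d22:- -> H1
  lookup 82.78.144.3: bits 010100100100111010010 walk d0:-→d1:-→d2:-→d3:-→d4:-→d5:-→d6:-→d7:-→d8:-→d9:-→d10:-→d11:-→d12:-→d13:-→d14:-→d15:-→d16:-→d17:-→d18:-→d19:-→d20:H1→d21:- -> H1
  + 0.0.0.0/0 (H6) depth=0
  lookup 36.63.96.61: bits 00100100001111110110000000111101 walk d0:H6→d1:-→d2:-→d3:-→d4:-→d5:-→d6:-→d7:-→d8:-→d9:-→d10:-→d11:-→d12:-→d13:-→d14:-→d15:-→d16:-→d17:-→d18:-→d19:-→d20:-→d21:-→d22:-→d23:-→d24:-→d25:-→d26:-→d27:-→d28:-→d29:-→d30:-→d31:-→d32:H0 -> H0
  lookup 82.78.144.0: bits 010100100100111010010 walk d0:H6→d1:-→d2:-→d3:-→d4:-→d5:-→d6:-→d7:-→d8:-→d9:-→d10:-→d11:-→d12:-→d13:-→d14:-→d15:-→d16:-→d17:-→d18:-→d19:-→d20:H1→d21:- -> H1
  + 36.48.0.0/12 (H4) depth=12
  lookup 156.15.4.152: bits ε walk d0:H6 -> H6
  - 82.78.144.0/20 clear@20
  + 222.213.64.0/21 (H5) depth=21
  lookup 36.63.96.61: bits 00100100001111110110000000111101 walk d0:H6→d1:-→d2:-→d3:-→d4:-→d5:-→d6:-→d7:-→d8:-→d9:-→d10:-→d11:-→d12:H4→d13:-→d14:-→d15:-→d16:-→d17:-→d18:-→d19:-→d20:-→d21:-→d22:-→d23:-→d24:-→d25:-→d26:-→d27:-→d28:-→d29:-→d30:-→d31:-→d32:H0 -> H0
  + 222.213.69.0/24 (H2) depth=24
  + 36.63.96.0/24 (H3) depth=24
  + 222.208.0.0/12 (H6) depth=12
  + 82.78.151.201/32 (H6) depth=32
  + 0.0.0.0/0 (H5) depth=0
  - 82.78.151.201/32 clear@32
  lookup 36.53.84.222: bits 001001000011 walk d0:H5→d1:-→d2:-→d3:-→d4:-→d5:-→d6:-→d7:-→d8:-→d9:-→d10:-→d11:-→d12:H4 -> H4
  + 36.48.0.0/12 (H2) depth=12
  + 36.63.96.48/28 (H5) depth=28
  lookup 222.213.64.8: bits 110111101101010101000 walk d0:H5→d1:-→d2:-→d3:-→d4:-→d5:-→d6:-→d7:-→d8:-→d9:-→d10:-→d11:-→d12:H6→d13:-→d14:-→d15:-→d16:-→d17:-→d18:-→d19:-→d20:-→d21:H5 -> H5
  lookup 25.206.18.98: bits 00 walk d0:H5→d1:-→d2:- -> H5
  lookup 222.213.64.65: bits 110111101101010101000 walk d0:H5→d1:-→d2:-→d3:-→d4:-→d5:-→d6:-→d7:-→d8:-→d9:-→d10:-→d11:-→d12:H6→d13:-→d14:-→d15:-→d16:-→d17:-→d18:-→d19:-→d20:-→d21:H5 -> H5
  - 36.63.96.61/32 clear@32
  lookup 36.63.96.1: bits 00100100001111110110000000 walk d0:H5→d1:-→d2:-→d3:-→d4:-→d5:-→d6:-→d7:-→d8:-→d9:-→d10:-→d11:-→d12:H2→d13:-→d14:-→d15:-→d16:-→d17:-→d18:-→d19:-→d20:-→d21:-→d22:-→d23:-→d24:H3→d25:-→d26:- -> H3
  + 0.0.0.0/0 (H1) depth=0
  lookup 82.78.151.0: bits 010100100100111010010111 walk d0:H1→d1:-→d2:-→d3:-→d4:-→d5:-→d6:-→d7:-→d8:-→d9:-→d10:-→d11:-→d12:-→d13:-→d14:-→d15:-→d16:-→d17:-→d18:-→d19:-→d20:-→d21:-→d22:-→d23:-→d24:H6 -> H6

== LOOKUPS ==
["H1","H1","H0","H1","H6","H0","H4","H5","H5","H5","H3","H6"]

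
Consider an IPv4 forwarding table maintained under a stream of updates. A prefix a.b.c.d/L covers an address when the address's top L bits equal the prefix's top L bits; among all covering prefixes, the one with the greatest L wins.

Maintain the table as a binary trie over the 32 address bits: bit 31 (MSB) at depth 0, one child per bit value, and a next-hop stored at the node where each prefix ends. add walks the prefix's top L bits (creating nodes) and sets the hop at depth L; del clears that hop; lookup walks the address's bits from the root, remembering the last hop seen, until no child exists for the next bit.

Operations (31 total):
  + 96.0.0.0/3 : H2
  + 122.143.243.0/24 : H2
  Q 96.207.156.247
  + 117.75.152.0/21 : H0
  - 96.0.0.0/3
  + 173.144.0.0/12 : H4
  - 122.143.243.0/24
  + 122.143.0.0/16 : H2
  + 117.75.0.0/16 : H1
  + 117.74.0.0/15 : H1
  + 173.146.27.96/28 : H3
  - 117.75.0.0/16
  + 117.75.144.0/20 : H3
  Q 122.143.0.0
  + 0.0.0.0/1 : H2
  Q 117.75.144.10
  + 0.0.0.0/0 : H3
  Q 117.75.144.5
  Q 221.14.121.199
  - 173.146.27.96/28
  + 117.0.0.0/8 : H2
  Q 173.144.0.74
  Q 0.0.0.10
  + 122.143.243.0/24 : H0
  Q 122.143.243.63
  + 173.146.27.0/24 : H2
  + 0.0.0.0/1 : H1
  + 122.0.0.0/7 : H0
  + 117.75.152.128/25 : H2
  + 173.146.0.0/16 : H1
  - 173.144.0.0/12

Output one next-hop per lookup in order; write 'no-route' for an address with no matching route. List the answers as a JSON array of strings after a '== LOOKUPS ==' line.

Trace:
  + 96.0.0.0/3 (H2) depth=3
  + 122.143.243.0/24 (H2) depth=24
  Q 96.207.156.247: descend 011 ; hops seen [H2] ; pick H2
  + 117.75.152.0/21 (H0) depth=21
  - 96.0.0.0/3 clear@3
  + 173.144.0.0/12 (H4) depth=12
  - 122.143.243.0/24 clear@24
  + 122.143.0.0/16 (H2) depth=16
  + 117.75.0.0/16 (H1) depth=16
  + 117.74.0.0/15 (H1) depth=15
  + 173.146.27.96/28 (H3) depth=28
  - 117.75.0.0/16 clear@16
  + 117.75.144.0/20 (H3) depth=20
  Q 122.143.0.0: descend 0111101010001111 ; hops seen [H2] ; pick H2
  + 0.0.0.0/1 (H2) depth=1
  Q 117.75.144.10: descend 01110101010010111001 ; hops seen [H2,H1,H3] ; pick H3
  + 0.0.0.0/0 (H3) depth=0
  Q 117.75.144.5: descend 01110101010010111001 ; hops seen [H3,H2,H1,H3] ; pick H3
  Q 221.14.121.199: descend 1 ; hops seen [H3] ; pick H3
  - 173.146.27.96/28 clear@28
  + 117.0.0.0/8 (H2) depth=8
  Q 173.144.0.74: descend 10101101100100 ; hops seen [H3,H4] ; pick H4
  Q 0.0.0.10: descend 0 ; hops seen [H3,H2] ; pick H2
  + 122.143.243.0/24 (H0) depth=24
  Q 122.143.243.63: descend 011110101000111111110011 ; hops seen [H3,H2,H2,H0] ; pick H0
  + 173.146.27.0/24 (H2) depth=24
  + 0.0.0.0/1 (H1) depth=1
  + 122.0.0.0/7 (H0) depth=7
  + 117.75.152.128/25 (H2) depth=25
  + 173.146.0.0/16 (H1) depth=16
  - 173.144.0.0/12 clear@12

== LOOKUPS ==
["H2","H2","H3","H3","H3","H4","H2","H0"]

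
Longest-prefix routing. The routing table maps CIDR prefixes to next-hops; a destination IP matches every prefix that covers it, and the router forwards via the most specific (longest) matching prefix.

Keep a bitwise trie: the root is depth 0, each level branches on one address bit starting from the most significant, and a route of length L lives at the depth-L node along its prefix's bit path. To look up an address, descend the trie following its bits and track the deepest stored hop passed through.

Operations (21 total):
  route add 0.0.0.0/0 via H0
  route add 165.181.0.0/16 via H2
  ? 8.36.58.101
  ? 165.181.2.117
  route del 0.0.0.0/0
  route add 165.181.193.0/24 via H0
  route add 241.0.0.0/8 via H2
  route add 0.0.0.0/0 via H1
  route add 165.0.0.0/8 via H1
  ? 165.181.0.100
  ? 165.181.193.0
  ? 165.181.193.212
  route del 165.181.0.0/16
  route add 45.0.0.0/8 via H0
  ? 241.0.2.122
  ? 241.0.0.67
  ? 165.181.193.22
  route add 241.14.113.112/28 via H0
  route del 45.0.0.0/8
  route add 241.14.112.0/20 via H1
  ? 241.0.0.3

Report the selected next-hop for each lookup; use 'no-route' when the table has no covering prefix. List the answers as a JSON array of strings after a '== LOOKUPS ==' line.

Trace:
  add 0.0.0.0/0 -> H0 at depth 0
  add 165.181.0.0/16 -> H2 at depth 16
  ? 8.36.58.101  path d0:H0  best=H0
  ? 165.181.2.117  path d0:H0→d1:-→d2:-→d3:-→d4:-→d5:-→d6:-→d7:-→d8:-→d9:-→d10:-→d11:-→d12:-→d13:-→d14:-→d15:-→d16:H2  best=H2
  del 0.0.0.0/0 (clear depth 0)
  add 165.181.193.0/24 -> H0 at depth 24
  add 241.0.0.0/8 -> H2 at depth 8
  add 0.0.0.0/0 -> H1 at depth 0
  add 165.0.0.0/8 -> H1 at depth 8
  ? 165.181.0.100  path d0:H1→d1:-→d2:-→d3:-→d4:-→d5:-→d6:-→d7:-→d8:H1→d9:-→d10:-→d11:-→d12:-→d13:-→d14:-→d15:-→d16:H2  best=H2
  ? 165.181.193.0  path d0:H1→d1:-→d2:-→d3:-→d4:-→d5:-→d6:-→d7:-→d8:H1→d9:-→d10:-→d11:-→d12:-→d13:-→d14:-→d15:-→d16:H2→d17:-→d18:-→d19:-→d20:-→d21:-→d22:-→d23:-→d24:H0  best=H0
  ? 165.181.193.212  path d0:H1→d1:-→d2:-→d3:-→d4:-→d5:-→d6:-→d7:-→d8:H1→d9:-→d10:-→d11:-→d12:-→d13:-→d14:-→d15:-→d16:H2→d17:-→d18:-→d19:-→d20:-→d21:-→d22:-→d23:-→d24:H0  best=H0
  del 165.181.0.0/16 (clear depth 16)
  add 45.0.0.0/8 -> H0 at depth 8
  ? 241.0.2.122  path d0:H1→d1:-→d2:-→d3:-→d4:-→d5:-→d6:-→d7:-→d8:H2  best=H2
  ? 241.0.0.67  path d0:H1→d1:-→d2:-→d3:-→d4:-→d5:-→d6:-→d7:-→d8:H2  best=H2
  ? 165.181.193.22  path d0:H1→d1:-→d2:-→d3:-→d4:-→d5:-→d6:-→d7:-→d8:H1→d9:-→d10:-→d11:-→d12:-→d13:-→d14:-→d15:-→d16:-→d17:-→d18:-→d19:-→d20:-→d21:-→d22:-→d23:-→d24:H0  best=H0
  add 241.14.113.112/28 -> H0 at depth 28
  del 45.0.0.0/8 (clear depth 8)
  add 241.14.112.0/20 -> H1 at depth 20
  ? 241.0.0.3  path d0:H1→d1:-→d2:-→d3:-→d4:-→d5:-→d6:-→d7:-→d8:H2→d9:-→d10:-→d11:-→d12:-  best=H2

== LOOKUPS ==
["H0","H2","H2","H0","H0","H2","H2","H0","H2"]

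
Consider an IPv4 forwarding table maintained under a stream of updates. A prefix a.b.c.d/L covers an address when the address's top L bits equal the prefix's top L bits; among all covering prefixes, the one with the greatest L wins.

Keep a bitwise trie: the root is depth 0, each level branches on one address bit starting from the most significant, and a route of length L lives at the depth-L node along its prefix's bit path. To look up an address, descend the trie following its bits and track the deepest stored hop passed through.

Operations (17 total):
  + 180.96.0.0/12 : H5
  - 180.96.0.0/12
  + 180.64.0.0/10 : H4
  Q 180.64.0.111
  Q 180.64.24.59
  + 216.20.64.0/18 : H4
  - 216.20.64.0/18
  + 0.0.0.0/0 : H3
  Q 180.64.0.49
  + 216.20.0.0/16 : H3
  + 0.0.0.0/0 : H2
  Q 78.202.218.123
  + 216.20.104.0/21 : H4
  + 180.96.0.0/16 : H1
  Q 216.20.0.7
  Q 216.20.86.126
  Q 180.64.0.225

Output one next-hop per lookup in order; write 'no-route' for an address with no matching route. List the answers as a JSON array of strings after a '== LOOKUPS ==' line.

Trace:
  + 180.96.0.0/12 (H5) depth=12
  del 180.96.0.0/12 (clear depth 12)
  + 180.64.0.0/10 (H4) depth=10
  ? 180.64.0.111  path d0:-→d1:-→d2:-→d3:-→d4:-→d5:-→d6:-→d7:-→d8:-→d9:-→d10:H4  best=H4
  ? 180.64.24.59  path d0:-→d1:-→d2:-→d3:-→d4:-→d5:-→d6:-→d7:-→d8:-→d9:-→d10:H4  best=H4
  + 216.20.64.0/18 (H4) depth=18
  del 216.20.64.0/18 (clear depth 18)
  + 0.0.0.0/0 (H3) depth=0
  ? 180.64.0.49  path d0:H3→d1:-→d2:-→d3:-→d4:-→d5:-→d6:-→d7:-→d8:-→d9:-→d10:H4  best=H4
  + 216.20.0.0/16 (H3) depth=16
  + 0.0.0.0/0 (H2) depth=0
  ? 78.202.218.123  path d0:H2  best=H2
  + 216.20.104.0/21 (H4) depth=21
  + 180.96.0.0/16 (H1) depth=16
  ? 216.20.0.7  path d0:H2→d1:-→d2:-→d3:-→d4:-→d5:-→d6:-→d7:-→d8:-→d9:-→d10:-→d11:-→d12:-→d13:-→d14:-→d15:-→d16:H3→d17:-  best=H3
  ? 216.20.86.126  path d0:H2→d1:-→d2:-→d3:-→d4:-→d5:-→d6:-→d7:-→d8:-→d9:-→d10:-→d11:-→d12:-→d13:-→d14:-→d15:-→d16:H3→d17:-→d18:-  best=H3
  ? 180.64.0.225  path d0:H2→d1:-→d2:-→d3:-→d4:-→d5:-→d6:-→d7:-→d8:-→d9:-→d10:H4  best=H4

== LOOKUPS ==
["H4","H4","H4","H2","H3","H3","H4"]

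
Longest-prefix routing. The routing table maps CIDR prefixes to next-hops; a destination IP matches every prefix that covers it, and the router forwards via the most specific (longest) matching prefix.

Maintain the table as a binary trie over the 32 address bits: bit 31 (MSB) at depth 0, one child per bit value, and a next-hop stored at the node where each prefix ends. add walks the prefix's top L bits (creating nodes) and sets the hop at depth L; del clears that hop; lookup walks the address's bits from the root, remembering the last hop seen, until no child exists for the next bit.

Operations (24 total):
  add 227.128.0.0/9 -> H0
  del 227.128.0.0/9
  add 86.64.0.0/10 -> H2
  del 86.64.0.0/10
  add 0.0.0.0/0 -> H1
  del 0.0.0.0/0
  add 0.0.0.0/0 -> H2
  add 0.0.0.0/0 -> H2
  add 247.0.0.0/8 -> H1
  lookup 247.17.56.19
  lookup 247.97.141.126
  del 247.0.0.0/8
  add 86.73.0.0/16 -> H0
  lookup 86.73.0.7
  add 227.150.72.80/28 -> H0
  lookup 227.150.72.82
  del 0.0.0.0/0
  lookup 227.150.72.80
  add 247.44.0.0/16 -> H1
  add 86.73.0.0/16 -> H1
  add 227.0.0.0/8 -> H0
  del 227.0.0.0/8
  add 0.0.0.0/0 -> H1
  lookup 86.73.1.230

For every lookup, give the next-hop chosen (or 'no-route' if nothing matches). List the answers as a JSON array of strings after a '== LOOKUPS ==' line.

Trace:
  add 227.128.0.0/9 -> H0 at depth 9
  del 227.128.0.0/9 (clear depth 9)
  add 86.64.0.0/10 -> H2 at depth 10
  del 86.64.0.0/10 (clear depth 10)
  add 0.0.0.0/0 -> H1 at depth 0
  del 0.0.0.0/0 (clear depth 0)
  add 0.0.0.0/0 -> H2 at depth 0
  add 0.0.0.0/0 -> H2 at depth 0
  add 247.0.0.0/8 -> H1 at depth 8
  lookup 247.17.56.19: bits 11110111 walk d0:H2→d1:-→d2:-→d3:-→d4:-→d5:-→d6:-→d7:-→d8:H1 -> H1
  lookup 247.97.141.126: bits 11110111 walk d0:H2→d1:-→d2:-→d3:-→d4:-→d5:-→d6:-→d7:-→d8:H1 -> H1
  del 247.0.0.0/8 (clear depth 8)
  add 86.73.0.0/16 -> H0 at depth 16
  lookup 86.73.0.7: bits 0101011001001001 walk d0:H2→d1:-→d2:-→d3:-→d4:-→d5:-→d6:-→d7:-→d8:-→d9:-→d10:-→d11:-→d12:-→d13:-→d14:-→d15:-→d16:H0 -> H0
  add 227.150.72.80/28 -> H0 at depth 28
  lookup 227.150.72.82: bits 1110001110010110010010000101 walk d0:H2→d1:-→d2:-→d3:-→d4:-→d5:-→d6:-→d7:-→d8:-→d9:-→d10:-→d11:-→d12:-→d13:-→d14:-→d15:-→d16:-→d17:-→d18:-→d19:-→d20:-→d21:-→d22:-→d23:-→d24:-→d25:-→d26:-→d27:-→d28:H0 -> H0
  del 0.0.0.0/0 (clear depth 0)
  lookup 227.150.72.80: bits 1110001110010110010010000101 walk d0:-→d1:-→d2:-→d3:-→d4:-→d5:-→d6:-→d7:-→d8:-→d9:-→d10:-→d11:-→d12:-→d13:-→d14:-→d15:-→d16:-→d17:-→d18:-→d19:-→d20:-→d21:-→d22:-→d23:-→d24:-→d25:-→d26:-→d27:-→d28:H0 -> H0
  add 247.44.0.0/16 -> H1 at depth 16
  add 86.73.0.0/16 -> H1 at depth 16
  add 227.0.0.0/8 -> H0 at depth 8
  del 227.0.0.0/8 (clear depth 8)
  add 0.0.0.0/0 -> H1 at depth 0
  lookup 86.73.1.230: bits 0101011001001001 walk d0:H1→d1:-→d2:-→d3:-→d4:-→d5:-→d6:-→d7:-→d8:-→d9:-→d10:-→d11:-→d12:-→d13:-→d14:-→d15:-→d16:H1 -> H1

== LOOKUPS ==
["H1","H1","H0","H0","H0","H1"]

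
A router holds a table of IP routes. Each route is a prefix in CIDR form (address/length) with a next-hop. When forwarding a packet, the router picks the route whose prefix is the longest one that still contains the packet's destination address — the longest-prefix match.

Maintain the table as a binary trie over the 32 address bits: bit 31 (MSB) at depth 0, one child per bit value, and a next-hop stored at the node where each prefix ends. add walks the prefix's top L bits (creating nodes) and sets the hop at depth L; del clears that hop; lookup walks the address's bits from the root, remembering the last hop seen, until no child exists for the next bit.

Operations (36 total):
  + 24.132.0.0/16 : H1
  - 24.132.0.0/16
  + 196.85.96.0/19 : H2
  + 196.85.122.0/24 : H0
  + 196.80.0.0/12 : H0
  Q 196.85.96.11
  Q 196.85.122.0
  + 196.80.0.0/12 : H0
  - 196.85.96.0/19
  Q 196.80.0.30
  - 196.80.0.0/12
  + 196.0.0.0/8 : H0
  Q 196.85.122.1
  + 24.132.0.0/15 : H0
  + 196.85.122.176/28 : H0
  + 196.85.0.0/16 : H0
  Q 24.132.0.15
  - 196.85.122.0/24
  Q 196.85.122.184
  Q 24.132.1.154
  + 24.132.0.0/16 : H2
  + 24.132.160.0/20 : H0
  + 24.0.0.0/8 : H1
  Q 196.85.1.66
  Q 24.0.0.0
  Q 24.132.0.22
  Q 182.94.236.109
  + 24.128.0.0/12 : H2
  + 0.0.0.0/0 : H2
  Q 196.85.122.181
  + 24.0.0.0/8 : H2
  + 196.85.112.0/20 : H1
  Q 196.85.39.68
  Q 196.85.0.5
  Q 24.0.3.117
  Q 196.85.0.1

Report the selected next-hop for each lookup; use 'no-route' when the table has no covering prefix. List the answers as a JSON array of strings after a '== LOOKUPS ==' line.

Process each operation:
  + 24.132.0.0/16 (H1) depth=16
  - 24.132.0.0/16 clear@16
  + 196.85.96.0/19 (H2) depth=19
  + 196.85.122.0/24 (H0) depth=24
  + 196.80.0.0/12 (H0) depth=12
  lookup 196.85.96.11: bits 1100010001010101011 walk d0:-→d1:-→d2:-→d3:-→d4:-→d5:-→d6:-→d7:-→d8:-→d9:-→d10:-→d11:-→d12:H0→d13:-→d14:-→d15:-→d16:-→d17:-→d18:-→d19:H2 -> H2
  lookup 196.85.122.0: bits 110001000101010101111010 walk d0:-→d1:-→d2:-→d3:-→d4:-→d5:-→d6:-→d7:-→d8:-→d9:-→d10:-→d11:-→d12:H0→d13:-→d14:-→d15:-→d16:-→d17:-→d18:-→d19:H2→d20:-→d21:-→d22:-→d23:-→d24:H0 -> H0
  + 196.80.0.0/12 (H0) depth=12
  - 196.85.96.0/19 clear@19
  lookup 196.80.0.30: bits 1100010001010 walk d0:-→d1:-→d2:-→d3:-→d4:-→d5:-→d6:-→d7:-→d8:-→d9:-→d10:-→d11:-→d12:H0→d13:- -> H0
  - 196.80.0.0/12 clear@12
  + 196.0.0.0/8 (H0) depth=8
  lookup 196.85.122.1: bits 110001000101010101111010 walk d0:-→d1:-→d2:-→d3:-→d4:-→d5:-→d6:-→d7:-→d8:H0→d9:-→d10:-→d11:-→d12:-→d13:-→d14:-→d15:-→d16:-→d17:-→d18:-→d19:-→d20:-→d21:-→d22:-→d23:-→d24:H0 -> H0
  + 24.132.0.0/15 (H0) depth=15
  + 196.85.122.176/28 (H0) depth=28
  + 196.85.0.0/16 (H0) depth=16
  lookup 24.132.0.15: bits 0001100010000100 walk d0:-→d1:-→d2:-→d3:-→d4:-→d5:-→d6:-→d7:-→d8:-→d9:-→d10:-→d11:-→d12:-→d13:-→d14:-→d15:H0→d16:- -> H0
  - 196.85.122.0/24 clear@24
  lookup 196.85.122.184: bits 1100010001010101011110101011 walk d0:-→d1:-→d2:-→d3:-→d4:-→d5:-→d6:-→d7:-→d8:H0→d9:-→d10:-→d11:-→d12:-→d13:-→d14:-→d15:-→d16:H0→d17:-→d18:-→d19:-→d20:-→d21:-→d22:-→d23:-→d24:-→d25:-→d26:-→d27:-→d28:H0 -> H0
  lookup 24.132.1.154: bits 0001100010000100 walk d0:-→d1:-→d2:-→d3:-→d4:-→d5:-→d6:-→d7:-→d8:-→d9:-→d10:-→d11:-→d12:-→d13:-→d14:-→d15:H0→d16:- -> H0
  + 24.132.0.0/16 (H2) depth=16
  + 24.132.160.0/20 (H0) depth=20
  + 24.0.0.0/8 (H1) depth=8
  lookup 196.85.1.66: bits 11000100010101010 walk d0:-→d1:-→d2:-→d3:-→d4:-→d5:-→d6:-→d7:-→d8:H0→d9:-→d10:-→d11:-→d12:-→d13:-→d14:-→d15:-→d16:H0→d17:- -> H0
  lookup 24.0.0.0: bits 00011000 walk d0:-→d1:-→d2:-→d3:-→d4:-→d5:-→d6:-→d7:-→d8:H1 -> H1
  lookup 24.132.0.22: bits 0001100010000100 walk d0:-→d1:-→d2:-→d3:-→d4:-→d5:-→d6:-→d7:-→d8:H1→d9:-→d10:-→d11:-→d12:-→d13:-→d14:-→d15:H0→d16:H2 -> H2
  lookup 182.94.236.109: bits 1 walk d0:-→d1:- -> no-route
  + 24.128.0.0/12 (H2) depth=12
  + 0.0.0.0/0 (H2) depth=0
  lookup 196.85.122.181: bits 1100010001010101011110101011 walk d0:H2→d1:-→d2:-→d3:-→d4:-→d5:-→d6:-→d7:-→d8:H0→d9:-→d10:-→d11:-→d12:-→d13:-→d14:-→d15:-→d16:H0→d17:-→d18:-→d19:-→d20:-→d21:-→d22:-→d23:-→d24:-→d25:-→d26:-→d27:-→d28:H0 -> H0
  + 24.0.0.0/8 (H2) depth=8
  + 196.85.112.0/20 (H1) depth=20
  lookup 196.85.39.68: bits 11000100010101010 walk d0:H2→d1:-→d2:-→d3:-→d4:-→d5:-→d6:-→d7:-→d8:H0→d9:-→d10:-→d11:-→d12:-→d13:-→d14:-→d15:-→d16:H0→d17:- -> H0
  lookup 196.85.0.5: bits 11000100010101010 walk d0:H2→d1:-→d2:-→d3:-→d4:-→d5:-→d6:-→d7:-→d8:H0→d9:-→d10:-→d11:-→d12:-→d13:-→d14:-→d15:-→d16:H0→d17:- -> H0
  lookup 24.0.3.117: bits 00011000 walk d0:H2→d1:-→d2:-→d3:-→d4:-→d5:-→d6:-→d7:-→d8:H2 -> H2
  lookup 196.85.0.1: bits 11000100010101010 walk d0:H2→d1:-→d2:-→d3:-→d4:-→d5:-→d6:-→d7:-→d8:H0→d9:-→d10:-→d11:-→d12:-→d13:-→d14:-→d15:-→d16:H0→d17:- -> H0

== LOOKUPS ==
["H2","H0","H0","H0","H0","H0","H0","H0","H1","H2","no-route","H0","H0","H0","H2","H0"]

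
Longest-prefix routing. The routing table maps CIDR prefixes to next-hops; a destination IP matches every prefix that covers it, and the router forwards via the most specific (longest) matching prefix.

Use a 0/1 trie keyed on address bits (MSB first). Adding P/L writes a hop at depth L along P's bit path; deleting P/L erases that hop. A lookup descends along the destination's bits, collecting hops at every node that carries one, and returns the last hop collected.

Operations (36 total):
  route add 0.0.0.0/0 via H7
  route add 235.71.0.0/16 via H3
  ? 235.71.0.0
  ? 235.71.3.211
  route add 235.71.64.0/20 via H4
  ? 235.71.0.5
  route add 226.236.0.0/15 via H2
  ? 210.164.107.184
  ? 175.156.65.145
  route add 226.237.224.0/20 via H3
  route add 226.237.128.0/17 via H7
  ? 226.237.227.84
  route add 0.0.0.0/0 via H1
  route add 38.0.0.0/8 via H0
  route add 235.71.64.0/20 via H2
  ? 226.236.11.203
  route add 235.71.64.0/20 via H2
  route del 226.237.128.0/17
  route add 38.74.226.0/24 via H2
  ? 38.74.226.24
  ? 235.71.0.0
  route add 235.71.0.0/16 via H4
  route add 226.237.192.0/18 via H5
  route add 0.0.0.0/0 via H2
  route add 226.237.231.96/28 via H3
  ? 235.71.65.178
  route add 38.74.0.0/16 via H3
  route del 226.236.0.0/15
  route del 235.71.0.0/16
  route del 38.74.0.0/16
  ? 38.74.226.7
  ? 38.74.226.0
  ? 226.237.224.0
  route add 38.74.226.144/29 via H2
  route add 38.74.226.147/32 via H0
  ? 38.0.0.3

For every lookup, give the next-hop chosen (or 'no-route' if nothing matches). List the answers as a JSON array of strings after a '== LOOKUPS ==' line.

Process each operation:
  + 0.0.0.0/0 (H7) depth=0
  + 235.71.0.0/16 (H3) depth=16
  Q 235.71.0.0: descend 1110101101000111 ; hops seen [H7,H3] ; pick H3
  Q 235.71.3.211: descend 1110101101000111 ; hops seen [H7,H3] ; pick H3
  + 235.71.64.0/20 (H4) depth=20
  Q 235.71.0.5: descend 11101011010001110 ; hops seen [H7,H3] ; pick H3
  + 226.236.0.0/15 (H2) depth=15
  Q 210.164.107.184: descend 11 ; hops seen [H7] ; pick H7
  Q 175.156.65.145: descend 1 ; hops seen [H7] ; pick H7
  + 226.237.224.0/20 (H3) depth=20
  + 226.237.128.0/17 (H7) depth=17
  Q 226.237.227.84: descend 11100010111011011110 ; hops seen [H7,H2,H7,H3] ; pick H3
  + 0.0.0.0/0 (H1) depth=0
  + 38.0.0.0/8 (H0) depth=8
  + 235.71.64.0/20 (H2) depth=20
  Q 226.236.11.203: descend 111000101110110 ; hops seen [H1,H2] ; pick H2
  + 235.71.64.0/20 (H2) depth=20
  del 226.237.128.0/17 (clear depth 17)
  + 38.74.226.0/24 (H2) depth=24
  Q 38.74.226.24: descend 001001100100101011100010 ; hops seen [H1,H0,H2] ; pick H2
  Q 235.71.0.0: descend 11101011010001110 ; hops seen [H1,H3] ; pick H3
  + 235.71.0.0/16 (H4) depth=16
  + 226.237.192.0/18 (H5) depth=18
  + 0.0.0.0/0 (H2) depth=0
  + 226.237.231.96/28 (H3) depth=28
  Q 235.71.65.178: descend 11101011010001110100 ; hops seen [H2,H4,H2] ; pick H2
  + 38.74.0.0/16 (H3) depth=16
  del 226.236.0.0/15 (clear depth 15)
  del 235.71.0.0/16 (clear depth 16)
  del 38.74.0.0/16 (clear depth 16)
  Q 38.74.226.7: descend 001001100100101011100010 ; hops seen [H2,H0,H2] ; pick H2
  Q 38.74.226.0: descend 001001100100101011100010 ; hops seen [H2,H0,H2] ; pick H2
  Q 226.237.224.0: descend 111000101110110111100 ; hops seen [H2,H5,H3] ; pick H3
  + 38.74.226.144/29 (H2) depth=29
  + 38.74.226.147/32 (H0) depth=32
  Q 38.0.0.3: descend 001001100 ; hops seen [H2,H0] ; pick H0

== LOOKUPS ==
["H3","H3","H3","H7","H7","H3","H2","H2","H3","H2","H2","H2","H3","H0"]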